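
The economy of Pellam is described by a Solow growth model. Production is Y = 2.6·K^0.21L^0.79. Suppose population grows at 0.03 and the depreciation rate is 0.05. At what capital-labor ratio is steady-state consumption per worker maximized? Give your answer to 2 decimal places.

n + δ = 0.03 + 0.05 = 0.08.
Maximizing c = f(k) − (n+δ)·k gives f'(k) = n+δ, i.e. 0.21·2.6·k^(0.21−1) = 0.08, so k_gold = (0.21·2.6/0.08)^(1/0.79) ≈ 11.3717.

k_gold ≈ 11.37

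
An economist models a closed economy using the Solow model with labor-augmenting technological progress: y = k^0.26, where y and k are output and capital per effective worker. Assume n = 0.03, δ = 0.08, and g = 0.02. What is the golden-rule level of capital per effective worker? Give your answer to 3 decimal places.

Break-even investment rate: n + g + δ = 0.03 + 0.02 + 0.08 = 0.13.
Maximizing c = f(k) − (n+g+δ)·k gives f'(k) = n+g+δ, i.e. 0.26·k^(0.26−1) = 0.13, so k_gold = (0.26/0.13)^(1/0.74) ≈ 2.5515.

k_gold ≈ 2.552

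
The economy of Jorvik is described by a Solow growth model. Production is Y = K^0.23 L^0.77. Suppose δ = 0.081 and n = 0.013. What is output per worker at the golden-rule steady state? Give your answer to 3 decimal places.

n + δ = 0.013 + 0.081 = 0.094.
Golden rule sets MPK = n+δ: 0.23·k^(0.23−1) = 0.094, so k_gold = (0.23/0.094)^(1/0.77) ≈ 3.1965.
Output: y_gold = k_gold^0.23 = 3.1965^0.23 ≈ 1.3064.

y_gold ≈ 1.306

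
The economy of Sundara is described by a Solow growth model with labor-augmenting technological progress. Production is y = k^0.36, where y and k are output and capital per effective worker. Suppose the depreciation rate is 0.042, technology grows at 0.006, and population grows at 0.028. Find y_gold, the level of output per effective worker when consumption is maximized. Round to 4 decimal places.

Break-even investment rate: n + g + δ = 0.028 + 0.006 + 0.042 = 0.076.
Setting f'(k) = n+g+δ gives 0.36·k^(0.36−1) = 0.076, hence k_gold = (0.36/0.076)^(1/0.64) ≈ 11.3619.
Output: y_gold = k_gold^0.36 = 11.3619^0.36 ≈ 2.3986.

y_gold ≈ 2.3986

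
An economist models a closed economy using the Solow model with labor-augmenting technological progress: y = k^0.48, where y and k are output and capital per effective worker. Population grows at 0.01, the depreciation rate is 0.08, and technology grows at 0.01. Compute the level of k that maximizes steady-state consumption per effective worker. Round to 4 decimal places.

k_gold ≈ 20.4211

Capital per effective worker breaks even when investment replaces (n + g + δ)·k; here n + g + δ = 0.1.
Setting f'(k) = n+g+δ gives 0.48·k^(0.48−1) = 0.1, hence k_gold = (0.48/0.1)^(1/0.52) ≈ 20.4211.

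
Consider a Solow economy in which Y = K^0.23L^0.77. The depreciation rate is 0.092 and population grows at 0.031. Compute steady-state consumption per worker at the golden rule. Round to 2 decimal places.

Break-even investment rate: n + δ = 0.031 + 0.092 = 0.123.
At the golden rule the marginal product of capital equals n+δ: 0.23·k^(0.23−1) = 0.123. Solving, k_gold = (0.23/0.123)^(1/0.77) ≈ 2.2543.
y_gold = 2.2543^0.23 ≈ 1.2056.
c_gold = y_gold − (n+δ)·k_gold = 1.2056 − 0.123·2.2543 ≈ 0.9283.

c_gold ≈ 0.93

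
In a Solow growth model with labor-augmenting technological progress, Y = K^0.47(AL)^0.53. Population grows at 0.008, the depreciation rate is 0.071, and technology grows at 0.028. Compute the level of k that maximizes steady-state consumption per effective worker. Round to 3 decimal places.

k_gold ≈ 16.318

The effective depreciation rate is n + g + δ = 0.008 + 0.028 + 0.071 = 0.107.
Setting f'(k) = n+g+δ gives 0.47·k^(0.47−1) = 0.107, hence k_gold = (0.47/0.107)^(1/0.53) ≈ 16.3180.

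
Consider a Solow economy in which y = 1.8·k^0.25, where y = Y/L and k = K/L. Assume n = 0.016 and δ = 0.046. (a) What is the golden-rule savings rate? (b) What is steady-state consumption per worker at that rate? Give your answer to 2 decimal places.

n + δ = 0.016 + 0.046 = 0.062.
For Cobb-Douglas, s_gold equals capital's share: s_gold = 0.25.
Maximizing c = f(k) − (n+δ)·k gives f'(k) = n+δ, i.e. 0.25·1.8·k^(0.25−1) = 0.062, so k_gold = (0.25·1.8/0.062)^(1/0.75) ≈ 14.0527.
y_gold = 1.8·14.0527^0.25 ≈ 3.4851; c_gold = (1−0.25)·y_gold ≈ 2.6138.

(a) s_gold = 0.25; (b) c_gold ≈ 2.61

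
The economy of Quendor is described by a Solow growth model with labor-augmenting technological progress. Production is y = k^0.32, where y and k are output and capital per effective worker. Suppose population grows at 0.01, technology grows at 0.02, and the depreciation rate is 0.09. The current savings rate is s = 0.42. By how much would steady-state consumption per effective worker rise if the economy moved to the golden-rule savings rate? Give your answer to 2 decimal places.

Δc ≈ 0.03

n + g + δ = 0.01 + 0.02 + 0.09 = 0.12.
Current steady state (s = 0.42): k* = (0.42/0.12)^(1/0.68) ≈ 6.3110, y* = 6.3110^0.32 ≈ 1.8032, c* = (1−0.42)·1.8032 ≈ 1.0458.
Golden rule sets MPK = n+g+δ: 0.32·k^(0.32−1) = 0.12, so k_gold = (0.32/0.12)^(1/0.68) ≈ 4.2308.
y_gold = 4.2308^0.32 ≈ 1.5866, c_gold = y_gold − 0.12·k_gold ≈ 1.0789.
Gain: Δc = 1.0789 − 1.0458 ≈ 0.0330.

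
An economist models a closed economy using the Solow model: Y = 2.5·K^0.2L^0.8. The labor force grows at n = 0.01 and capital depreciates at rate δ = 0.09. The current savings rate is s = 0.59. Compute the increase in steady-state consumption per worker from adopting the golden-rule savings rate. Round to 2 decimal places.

Capital per worker breaks even when investment replaces (n + δ)·k; here n + δ = 0.1.
Current steady state (s = 0.59): k* = (0.59·2.5/0.1)^(1/0.8) ≈ 28.9061, y* = 2.5·28.9061^0.2 ≈ 4.8993, c* = (1−0.59)·4.8993 ≈ 2.0087.
Setting f'(k) = n+δ gives 0.2·2.5·k^(0.2−1) = 0.1, hence k_gold = (0.2·2.5/0.1)^(1/0.8) ≈ 7.4767.
y_gold = 2.5·7.4767^0.2 ≈ 3.7384, c_gold = y_gold − 0.1·k_gold ≈ 2.9907.
Gain: Δc = 2.9907 − 2.0087 ≈ 0.9820.

Δc ≈ 0.98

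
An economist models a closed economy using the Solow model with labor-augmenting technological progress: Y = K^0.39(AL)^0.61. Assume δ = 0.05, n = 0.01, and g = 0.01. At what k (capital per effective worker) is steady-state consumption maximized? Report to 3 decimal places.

Capital per effective worker breaks even when investment replaces (n + g + δ)·k; here n + g + δ = 0.07.
Maximizing c = f(k) − (n+g+δ)·k gives f'(k) = n+g+δ, i.e. 0.39·k^(0.39−1) = 0.07, so k_gold = (0.39/0.07)^(1/0.61) ≈ 16.7069.

k_gold ≈ 16.707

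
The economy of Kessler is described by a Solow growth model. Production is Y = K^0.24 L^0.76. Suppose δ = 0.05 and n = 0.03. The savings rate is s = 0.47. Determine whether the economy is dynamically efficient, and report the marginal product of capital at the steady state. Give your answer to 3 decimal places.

dynamically inefficient; MPK ≈ 0.041

n + δ = 0.03 + 0.05 = 0.08.
Steady-state k*: s·k^0.24 = 0.08·k gives k* = (0.47/0.08)^(1/0.76) ≈ 10.2767.
MPK = 0.24·10.2767^(-0.76) ≈ 0.0409.
MPK < n+δ = 0.08, so the economy is dynamically inefficient (over-saving).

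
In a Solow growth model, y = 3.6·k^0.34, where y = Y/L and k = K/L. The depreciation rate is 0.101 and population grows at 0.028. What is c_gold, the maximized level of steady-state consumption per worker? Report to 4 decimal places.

c_gold ≈ 7.5727

Capital per worker breaks even when investment replaces (n + δ)·k; here n + δ = 0.129.
Setting f'(k) = n+δ gives 0.34·3.6·k^(0.34−1) = 0.129, hence k_gold = (0.34·3.6/0.129)^(1/0.66) ≈ 30.2408.
y_gold = 3.6·30.2408^0.34 ≈ 11.4737.
c_gold = y_gold − (n+δ)·k_gold = 11.4737 − 0.129·30.2408 ≈ 7.5727.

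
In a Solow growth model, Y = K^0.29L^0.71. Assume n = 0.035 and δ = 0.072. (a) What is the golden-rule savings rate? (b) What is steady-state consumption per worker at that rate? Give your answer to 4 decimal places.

Break-even investment rate: n + δ = 0.035 + 0.072 = 0.107.
For Cobb-Douglas, s_gold equals capital's share: s_gold = 0.29.
Setting f'(k) = n+δ gives 0.29·k^(0.29−1) = 0.107, hence k_gold = (0.29/0.107)^(1/0.71) ≈ 4.0727.
y_gold = 4.0727^0.29 ≈ 1.5027; c_gold = (1−0.29)·y_gold ≈ 1.0669.

(a) s_gold = 0.2900; (b) c_gold ≈ 1.0669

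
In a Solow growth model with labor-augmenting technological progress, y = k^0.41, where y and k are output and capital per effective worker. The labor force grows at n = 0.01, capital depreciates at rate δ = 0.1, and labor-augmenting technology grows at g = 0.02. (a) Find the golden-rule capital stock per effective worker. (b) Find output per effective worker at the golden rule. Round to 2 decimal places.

Break-even investment rate: n + g + δ = 0.01 + 0.02 + 0.1 = 0.13.
Setting f'(k) = n+g+δ gives 0.41·k^(0.41−1) = 0.13, hence k_gold = (0.41/0.13)^(1/0.59) ≈ 7.0064.
y_gold = 7.0064^0.41 ≈ 2.2215.

(a) k_gold ≈ 7.01; (b) y_gold ≈ 2.22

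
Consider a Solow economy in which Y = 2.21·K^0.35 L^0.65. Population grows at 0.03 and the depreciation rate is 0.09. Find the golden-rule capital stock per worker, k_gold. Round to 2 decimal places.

The effective depreciation rate is n + δ = 0.03 + 0.09 = 0.12.
Maximizing c = f(k) − (n+δ)·k gives f'(k) = n+δ, i.e. 0.35·2.21·k^(0.35−1) = 0.12, so k_gold = (0.35·2.21/0.12)^(1/0.65) ≈ 17.5810.

k_gold ≈ 17.58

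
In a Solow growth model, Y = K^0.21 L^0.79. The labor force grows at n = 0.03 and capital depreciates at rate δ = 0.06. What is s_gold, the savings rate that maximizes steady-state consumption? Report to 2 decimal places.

s_gold = 0.21

The effective depreciation rate is n + δ = 0.03 + 0.06 = 0.09.
At the golden rule MPK = n+δ, and in any Cobb-Douglas steady state s = (n+δ)·k/y = MPK·k/y = capital's share 0.21.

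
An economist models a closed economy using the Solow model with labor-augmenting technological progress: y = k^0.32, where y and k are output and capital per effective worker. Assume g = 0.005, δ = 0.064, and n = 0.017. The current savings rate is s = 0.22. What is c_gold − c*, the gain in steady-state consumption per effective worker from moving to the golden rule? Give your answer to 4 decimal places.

The effective depreciation rate is n + g + δ = 0.017 + 0.005 + 0.064 = 0.086.
Current steady state (s = 0.22): k* = (0.22/0.086)^(1/0.68) ≈ 3.9801, y* = 3.9801^0.32 ≈ 1.5558, c* = (1−0.22)·1.5558 ≈ 1.2136.
Golden rule sets MPK = n+g+δ: 0.32·k^(0.32−1) = 0.086, so k_gold = (0.32/0.086)^(1/0.68) ≈ 6.9055.
y_gold = 6.9055^0.32 ≈ 1.8558, c_gold = y_gold − 0.086·k_gold ≈ 1.2620.
Gain: Δc = 1.2620 − 1.2136 ≈ 0.0484.

Δc ≈ 0.0484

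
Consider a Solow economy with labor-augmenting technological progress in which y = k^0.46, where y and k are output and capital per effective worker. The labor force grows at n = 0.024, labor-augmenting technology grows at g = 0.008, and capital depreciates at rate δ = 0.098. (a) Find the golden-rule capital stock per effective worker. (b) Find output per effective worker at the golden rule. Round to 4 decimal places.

(a) k_gold ≈ 10.3830; (b) y_gold ≈ 2.9343

Break-even investment rate: n + g + δ = 0.024 + 0.008 + 0.098 = 0.13.
Maximizing c = f(k) − (n+g+δ)·k gives f'(k) = n+g+δ, i.e. 0.46·k^(0.46−1) = 0.13, so k_gold = (0.46/0.13)^(1/0.54) ≈ 10.3830.
y_gold = 10.3830^0.46 ≈ 2.9343.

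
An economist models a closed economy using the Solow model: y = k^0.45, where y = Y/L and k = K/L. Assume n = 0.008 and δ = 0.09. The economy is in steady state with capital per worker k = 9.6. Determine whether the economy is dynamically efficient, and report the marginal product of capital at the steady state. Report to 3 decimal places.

Capital per worker breaks even when investment replaces (n + δ)·k; here n + δ = 0.098.
MPK = 0.45·k^(0.45−1) = 0.45·9.6^(-0.55) ≈ 0.1297.
MPK > 0.098, so the economy is dynamically efficient (under-saving).

dynamically efficient; MPK ≈ 0.130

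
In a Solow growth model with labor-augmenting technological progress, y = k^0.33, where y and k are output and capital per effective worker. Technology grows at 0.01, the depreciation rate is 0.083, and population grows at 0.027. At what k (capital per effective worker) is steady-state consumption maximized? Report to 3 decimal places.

Break-even investment rate: n + g + δ = 0.027 + 0.01 + 0.083 = 0.12.
Maximizing c = f(k) − (n+g+δ)·k gives f'(k) = n+g+δ, i.e. 0.33·k^(0.33−1) = 0.12, so k_gold = (0.33/0.12)^(1/0.67) ≈ 4.5261.

k_gold ≈ 4.526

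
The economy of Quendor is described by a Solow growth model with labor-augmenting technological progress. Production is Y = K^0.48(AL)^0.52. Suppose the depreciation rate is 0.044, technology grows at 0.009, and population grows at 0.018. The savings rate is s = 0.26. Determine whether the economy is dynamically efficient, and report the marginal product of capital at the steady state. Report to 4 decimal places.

The effective depreciation rate is n + g + δ = 0.018 + 0.009 + 0.044 = 0.071.
Steady-state k*: s·k^0.48 = 0.071·k gives k* = (0.26/0.071)^(1/0.52) ≈ 12.1358.
MPK = 0.48·12.1358^(-0.52) ≈ 0.1311.
MPK > n+g+δ = 0.071, so the economy is dynamically efficient (under-saving).

dynamically efficient; MPK ≈ 0.1311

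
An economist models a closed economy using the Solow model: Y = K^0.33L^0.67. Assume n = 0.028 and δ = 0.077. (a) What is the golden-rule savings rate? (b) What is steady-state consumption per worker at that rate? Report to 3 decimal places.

(a) s_gold = 0.330; (b) c_gold ≈ 1.178

The effective depreciation rate is n + δ = 0.028 + 0.077 = 0.105.
For Cobb-Douglas, s_gold equals capital's share: s_gold = 0.33.
Maximizing c = f(k) − (n+δ)·k gives f'(k) = n+δ, i.e. 0.33·k^(0.33−1) = 0.105, so k_gold = (0.33/0.105)^(1/0.67) ≈ 5.5243.
y_gold = 5.5243^0.33 ≈ 1.7577; c_gold = (1−0.33)·y_gold ≈ 1.1777.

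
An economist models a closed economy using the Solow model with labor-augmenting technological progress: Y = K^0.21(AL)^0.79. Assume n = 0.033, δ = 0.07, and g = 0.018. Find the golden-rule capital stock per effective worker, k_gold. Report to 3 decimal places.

k_gold ≈ 2.009

The effective depreciation rate is n + g + δ = 0.033 + 0.018 + 0.07 = 0.121.
Setting f'(k) = n+g+δ gives 0.21·k^(0.21−1) = 0.121, hence k_gold = (0.21/0.121)^(1/0.79) ≈ 2.0095.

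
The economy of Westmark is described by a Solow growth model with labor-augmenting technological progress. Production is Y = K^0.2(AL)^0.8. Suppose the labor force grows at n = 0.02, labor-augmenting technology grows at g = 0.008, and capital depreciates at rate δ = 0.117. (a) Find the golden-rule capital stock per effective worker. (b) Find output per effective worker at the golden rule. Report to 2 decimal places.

(a) k_gold ≈ 1.49; (b) y_gold ≈ 1.08

n + g + δ = 0.02 + 0.008 + 0.117 = 0.145.
Setting f'(k) = n+g+δ gives 0.2·k^(0.2−1) = 0.145, hence k_gold = (0.2/0.145)^(1/0.8) ≈ 1.4948.
y_gold = 1.4948^0.2 ≈ 1.0837.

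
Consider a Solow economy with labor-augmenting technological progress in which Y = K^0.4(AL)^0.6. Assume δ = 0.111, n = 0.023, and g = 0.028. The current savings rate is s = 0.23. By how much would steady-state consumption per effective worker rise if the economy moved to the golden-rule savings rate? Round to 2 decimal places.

Δc ≈ 0.12

The effective depreciation rate is n + g + δ = 0.023 + 0.028 + 0.111 = 0.162.
Current steady state (s = 0.23): k* = (0.23/0.162)^(1/0.6) ≈ 1.7934, y* = 1.7934^0.4 ≈ 1.2632, c* = (1−0.23)·1.2632 ≈ 0.9727.
Maximizing c = f(k) − (n+g+δ)·k gives f'(k) = n+g+δ, i.e. 0.4·k^(0.4−1) = 0.162, so k_gold = (0.4/0.162)^(1/0.6) ≈ 4.5107.
y_gold = 4.5107^0.4 ≈ 1.8268, c_gold = y_gold − 0.162·k_gold ≈ 1.0961.
Gain: Δc = 1.0961 − 0.9727 ≈ 0.1234.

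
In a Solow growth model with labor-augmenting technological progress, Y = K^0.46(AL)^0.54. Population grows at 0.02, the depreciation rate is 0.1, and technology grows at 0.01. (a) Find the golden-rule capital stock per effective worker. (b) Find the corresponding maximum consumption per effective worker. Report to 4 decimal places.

(a) k_gold ≈ 10.3830; (b) c_gold ≈ 1.5845

n + g + δ = 0.02 + 0.01 + 0.1 = 0.13.
Golden rule sets MPK = n+g+δ: 0.46·k^(0.46−1) = 0.13, so k_gold = (0.46/0.13)^(1/0.54) ≈ 10.3830.
y_gold = 10.3830^0.46 ≈ 2.9343; c_gold = y_gold − 0.13·k_gold ≈ 1.5845.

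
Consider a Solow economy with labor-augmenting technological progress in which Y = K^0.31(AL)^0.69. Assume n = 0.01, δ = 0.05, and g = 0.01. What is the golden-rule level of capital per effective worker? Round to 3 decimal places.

k_gold ≈ 8.642

The effective depreciation rate is n + g + δ = 0.01 + 0.01 + 0.05 = 0.07.
Golden rule sets MPK = n+g+δ: 0.31·k^(0.31−1) = 0.07, so k_gold = (0.31/0.07)^(1/0.69) ≈ 8.6420.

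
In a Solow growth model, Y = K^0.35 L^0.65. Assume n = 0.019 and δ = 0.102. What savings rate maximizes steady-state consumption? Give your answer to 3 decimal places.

s_gold = 0.350

Capital per worker breaks even when investment replaces (n + δ)·k; here n + δ = 0.121.
At the golden rule MPK = n+δ, and in any Cobb-Douglas steady state s = (n+δ)·k/y = MPK·k/y = capital's share 0.35.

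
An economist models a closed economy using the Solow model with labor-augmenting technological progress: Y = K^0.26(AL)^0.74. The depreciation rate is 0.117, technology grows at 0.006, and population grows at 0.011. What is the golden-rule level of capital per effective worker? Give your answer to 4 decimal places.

Capital per effective worker breaks even when investment replaces (n + g + δ)·k; here n + g + δ = 0.134.
Setting f'(k) = n+g+δ gives 0.26·k^(0.26−1) = 0.134, hence k_gold = (0.26/0.134)^(1/0.74) ≈ 2.4491.

k_gold ≈ 2.4491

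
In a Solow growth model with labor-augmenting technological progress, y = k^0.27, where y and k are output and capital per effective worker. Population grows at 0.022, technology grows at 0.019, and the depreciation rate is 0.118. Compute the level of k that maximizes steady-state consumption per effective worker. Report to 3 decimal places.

k_gold ≈ 2.065

Capital per effective worker breaks even when investment replaces (n + g + δ)·k; here n + g + δ = 0.159.
Setting f'(k) = n+g+δ gives 0.27·k^(0.27−1) = 0.159, hence k_gold = (0.27/0.159)^(1/0.73) ≈ 2.0655.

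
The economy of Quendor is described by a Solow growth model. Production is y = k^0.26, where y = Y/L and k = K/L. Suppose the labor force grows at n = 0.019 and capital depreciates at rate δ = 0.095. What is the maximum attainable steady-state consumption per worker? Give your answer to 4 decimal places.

c_gold ≈ 0.9886

Capital per worker breaks even when investment replaces (n + δ)·k; here n + δ = 0.114.
Golden rule sets MPK = n+δ: 0.26·k^(0.26−1) = 0.114, so k_gold = (0.26/0.114)^(1/0.74) ≈ 3.0470.
y_gold = 3.0470^0.26 ≈ 1.3360.
c_gold = y_gold − (n+δ)·k_gold = 1.3360 − 0.114·3.0470 ≈ 0.9886.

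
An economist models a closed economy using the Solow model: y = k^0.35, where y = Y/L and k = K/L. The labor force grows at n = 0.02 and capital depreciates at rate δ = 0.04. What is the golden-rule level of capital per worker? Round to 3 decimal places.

k_gold ≈ 15.078

n + δ = 0.02 + 0.04 = 0.06.
Maximizing c = f(k) − (n+δ)·k gives f'(k) = n+δ, i.e. 0.35·k^(0.35−1) = 0.06, so k_gold = (0.35/0.06)^(1/0.65) ≈ 15.0776.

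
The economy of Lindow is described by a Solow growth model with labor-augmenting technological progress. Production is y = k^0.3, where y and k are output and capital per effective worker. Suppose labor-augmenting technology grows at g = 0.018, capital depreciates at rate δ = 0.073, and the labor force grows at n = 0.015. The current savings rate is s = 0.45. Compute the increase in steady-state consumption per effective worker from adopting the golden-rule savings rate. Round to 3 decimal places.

Capital per effective worker breaks even when investment replaces (n + g + δ)·k; here n + g + δ = 0.106.
Current steady state (s = 0.45): k* = (0.45/0.106)^(1/0.7) ≈ 7.8888, y* = 7.8888^0.3 ≈ 1.8582, c* = (1−0.45)·1.8582 ≈ 1.0220.
Maximizing c = f(k) − (n+g+δ)·k gives f'(k) = n+g+δ, i.e. 0.3·k^(0.3−1) = 0.106, so k_gold = (0.3/0.106)^(1/0.7) ≈ 4.4203.
y_gold = 4.4203^0.3 ≈ 1.5618, c_gold = y_gold − 0.106·k_gold ≈ 1.0933.
Gain: Δc = 1.0933 − 1.0220 ≈ 0.0713.

Δc ≈ 0.071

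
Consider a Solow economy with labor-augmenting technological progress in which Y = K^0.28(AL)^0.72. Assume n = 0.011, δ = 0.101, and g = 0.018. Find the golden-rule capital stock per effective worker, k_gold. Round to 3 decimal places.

Capital per effective worker breaks even when investment replaces (n + g + δ)·k; here n + g + δ = 0.13.
Setting f'(k) = n+g+δ gives 0.28·k^(0.28−1) = 0.13, hence k_gold = (0.28/0.13)^(1/0.72) ≈ 2.9027.

k_gold ≈ 2.903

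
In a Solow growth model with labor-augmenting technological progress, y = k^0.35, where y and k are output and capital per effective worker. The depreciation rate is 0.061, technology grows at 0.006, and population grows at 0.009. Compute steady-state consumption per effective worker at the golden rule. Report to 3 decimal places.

Capital per effective worker breaks even when investment replaces (n + g + δ)·k; here n + g + δ = 0.076.
Maximizing c = f(k) − (n+g+δ)·k gives f'(k) = n+g+δ, i.e. 0.35·k^(0.35−1) = 0.076, so k_gold = (0.35/0.076)^(1/0.65) ≈ 10.4807.
y_gold = 10.4807^0.35 ≈ 2.2758.
c_gold = y_gold − (n+g+δ)·k_gold = 2.2758 − 0.076·10.4807 ≈ 1.4793.

c_gold ≈ 1.479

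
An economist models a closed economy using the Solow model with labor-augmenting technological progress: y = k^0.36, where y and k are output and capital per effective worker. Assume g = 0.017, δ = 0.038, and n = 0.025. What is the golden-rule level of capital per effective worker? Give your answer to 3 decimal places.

k_gold ≈ 10.487

n + g + δ = 0.025 + 0.017 + 0.038 = 0.08.
Setting f'(k) = n+g+δ gives 0.36·k^(0.36−1) = 0.08, hence k_gold = (0.36/0.08)^(1/0.64) ≈ 10.4868.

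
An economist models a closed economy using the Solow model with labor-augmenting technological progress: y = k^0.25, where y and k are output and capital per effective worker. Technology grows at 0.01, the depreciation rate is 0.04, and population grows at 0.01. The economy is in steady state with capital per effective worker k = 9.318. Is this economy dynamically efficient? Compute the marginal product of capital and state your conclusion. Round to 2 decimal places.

dynamically inefficient; MPK ≈ 0.05

n + g + δ = 0.01 + 0.01 + 0.04 = 0.06.
MPK = 0.25·k^(0.25−1) = 0.25·9.318^(-0.75) ≈ 0.0469.
MPK < 0.06, so the economy is dynamically inefficient (over-saving).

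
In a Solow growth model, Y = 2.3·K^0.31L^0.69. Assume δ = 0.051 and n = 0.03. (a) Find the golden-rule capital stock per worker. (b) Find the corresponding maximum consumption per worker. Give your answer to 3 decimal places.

n + δ = 0.03 + 0.051 = 0.081.
Maximizing c = f(k) − (n+δ)·k gives f'(k) = n+δ, i.e. 0.31·2.3·k^(0.31−1) = 0.081, so k_gold = (0.31·2.3/0.081)^(1/0.69) ≈ 23.3879.
y_gold = 2.3·23.3879^0.31 ≈ 6.1110; c_gold = y_gold − 0.081·k_gold ≈ 4.2166.

(a) k_gold ≈ 23.388; (b) c_gold ≈ 4.217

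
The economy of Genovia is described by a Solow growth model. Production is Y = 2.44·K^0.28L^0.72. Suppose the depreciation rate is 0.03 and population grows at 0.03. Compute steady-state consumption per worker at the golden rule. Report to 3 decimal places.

n + δ = 0.03 + 0.03 = 0.06.
Maximizing c = f(k) − (n+δ)·k gives f'(k) = n+δ, i.e. 0.28·2.44·k^(0.28−1) = 0.06, so k_gold = (0.28·2.44/0.06)^(1/0.72) ≈ 29.3236.
y_gold = 2.44·29.3236^0.28 ≈ 6.2836.
c_gold = y_gold − (n+δ)·k_gold = 6.2836 − 0.06·29.3236 ≈ 4.5242.

c_gold ≈ 4.524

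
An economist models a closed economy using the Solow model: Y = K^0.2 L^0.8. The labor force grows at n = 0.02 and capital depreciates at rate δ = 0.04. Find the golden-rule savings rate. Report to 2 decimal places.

s_gold = 0.20

n + δ = 0.02 + 0.04 = 0.06.
At the golden rule MPK = n+δ, and in any Cobb-Douglas steady state s = (n+δ)·k/y = MPK·k/y = capital's share 0.2.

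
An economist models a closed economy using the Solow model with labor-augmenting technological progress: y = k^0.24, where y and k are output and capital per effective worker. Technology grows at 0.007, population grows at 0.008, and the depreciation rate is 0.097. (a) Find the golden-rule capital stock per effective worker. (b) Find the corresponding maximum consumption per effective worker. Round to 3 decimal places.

Break-even investment rate: n + g + δ = 0.008 + 0.007 + 0.097 = 0.112.
Maximizing c = f(k) − (n+g+δ)·k gives f'(k) = n+g+δ, i.e. 0.24·k^(0.24−1) = 0.112, so k_gold = (0.24/0.112)^(1/0.76) ≈ 2.7259.
y_gold = 2.7259^0.24 ≈ 1.2721; c_gold = y_gold − 0.112·k_gold ≈ 0.9668.

(a) k_gold ≈ 2.726; (b) c_gold ≈ 0.967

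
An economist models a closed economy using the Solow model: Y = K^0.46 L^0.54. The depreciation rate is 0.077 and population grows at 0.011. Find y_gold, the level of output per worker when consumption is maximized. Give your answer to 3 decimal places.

y_gold ≈ 4.091

Capital per worker breaks even when investment replaces (n + δ)·k; here n + δ = 0.088.
Maximizing c = f(k) − (n+δ)·k gives f'(k) = n+δ, i.e. 0.46·k^(0.46−1) = 0.088, so k_gold = (0.46/0.088)^(1/0.54) ≈ 21.3865.
Output: y_gold = k_gold^0.46 = 21.3865^0.46 ≈ 4.0913.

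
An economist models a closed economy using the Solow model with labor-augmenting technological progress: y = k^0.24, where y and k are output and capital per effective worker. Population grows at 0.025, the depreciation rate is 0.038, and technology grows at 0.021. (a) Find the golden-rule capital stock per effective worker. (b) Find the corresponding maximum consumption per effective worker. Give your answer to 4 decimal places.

(a) k_gold ≈ 3.9803; (b) c_gold ≈ 1.0587

The effective depreciation rate is n + g + δ = 0.025 + 0.021 + 0.038 = 0.084.
Setting f'(k) = n+g+δ gives 0.24·k^(0.24−1) = 0.084, hence k_gold = (0.24/0.084)^(1/0.76) ≈ 3.9803.
y_gold = 3.9803^0.24 ≈ 1.3931; c_gold = y_gold − 0.084·k_gold ≈ 1.0587.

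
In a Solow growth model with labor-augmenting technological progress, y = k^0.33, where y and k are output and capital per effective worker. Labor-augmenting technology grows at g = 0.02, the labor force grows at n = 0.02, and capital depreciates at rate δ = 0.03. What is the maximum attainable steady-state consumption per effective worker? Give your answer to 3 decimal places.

c_gold ≈ 1.438

Capital per effective worker breaks even when investment replaces (n + g + δ)·k; here n + g + δ = 0.07.
Maximizing c = f(k) − (n+g+δ)·k gives f'(k) = n+g+δ, i.e. 0.33·k^(0.33−1) = 0.07, so k_gold = (0.33/0.07)^(1/0.67) ≈ 10.1181.
y_gold = 10.1181^0.33 ≈ 2.1463.
c_gold = y_gold − (n+g+δ)·k_gold = 2.1463 − 0.07·10.1181 ≈ 1.4380.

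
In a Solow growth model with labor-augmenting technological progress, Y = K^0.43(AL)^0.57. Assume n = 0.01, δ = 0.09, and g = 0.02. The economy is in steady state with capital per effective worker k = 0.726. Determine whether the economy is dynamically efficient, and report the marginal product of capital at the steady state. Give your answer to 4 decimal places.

dynamically efficient; MPK ≈ 0.5161

n + g + δ = 0.01 + 0.02 + 0.09 = 0.12.
MPK = 0.43·k^(0.43−1) = 0.43·0.726^(-0.57) ≈ 0.5161.
MPK > 0.12, so the economy is dynamically efficient (under-saving).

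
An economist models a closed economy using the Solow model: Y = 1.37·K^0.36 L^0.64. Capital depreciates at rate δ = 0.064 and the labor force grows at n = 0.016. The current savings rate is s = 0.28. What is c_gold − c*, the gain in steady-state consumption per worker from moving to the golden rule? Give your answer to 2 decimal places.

Capital per worker breaks even when investment replaces (n + δ)·k; here n + δ = 0.08.
Current steady state (s = 0.28): k* = (0.28·1.37/0.08)^(1/0.64) ≈ 11.5806, y* = 1.37·11.5806^0.36 ≈ 3.3088, c* = (1−0.28)·3.3088 ≈ 2.3823.
Golden rule sets MPK = n+δ: 0.36·1.37·k^(0.36−1) = 0.08, so k_gold = (0.36·1.37/0.08)^(1/0.64) ≈ 17.1502.
y_gold = 1.37·17.1502^0.36 ≈ 3.8112, c_gold = y_gold − 0.08·k_gold ≈ 2.4391.
Gain: Δc = 2.4391 − 2.3823 ≈ 0.0568.

Δc ≈ 0.06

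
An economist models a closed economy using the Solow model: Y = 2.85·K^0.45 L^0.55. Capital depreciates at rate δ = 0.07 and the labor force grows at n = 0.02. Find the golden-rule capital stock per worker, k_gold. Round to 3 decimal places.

Capital per worker breaks even when investment replaces (n + δ)·k; here n + δ = 0.09.
Setting f'(k) = n+δ gives 0.45·2.85·k^(0.45−1) = 0.09, hence k_gold = (0.45·2.85/0.09)^(1/0.55) ≈ 125.2695.

k_gold ≈ 125.269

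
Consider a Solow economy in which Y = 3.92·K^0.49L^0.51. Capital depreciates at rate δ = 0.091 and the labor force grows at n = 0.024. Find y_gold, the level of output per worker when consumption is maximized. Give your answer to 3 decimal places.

The effective depreciation rate is n + δ = 0.024 + 0.091 = 0.115.
Golden rule sets MPK = n+δ: 0.49·3.92·k^(0.49−1) = 0.115, so k_gold = (0.49·3.92/0.115)^(1/0.51) ≈ 249.8137.
Output: y_gold = 3.92·k_gold^0.49 = 3.92·249.8137^0.49 ≈ 58.6298.

y_gold ≈ 58.630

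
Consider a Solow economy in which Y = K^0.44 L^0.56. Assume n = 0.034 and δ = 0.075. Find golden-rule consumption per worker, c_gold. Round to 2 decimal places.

Capital per worker breaks even when investment replaces (n + δ)·k; here n + δ = 0.109.
Maximizing c = f(k) − (n+δ)·k gives f'(k) = n+δ, i.e. 0.44·k^(0.44−1) = 0.109, so k_gold = (0.44/0.109)^(1/0.56) ≈ 12.0834.
y_gold = 12.0834^0.44 ≈ 2.9934.
c_gold = y_gold − (n+δ)·k_gold = 2.9934 − 0.109·12.0834 ≈ 1.6763.

c_gold ≈ 1.68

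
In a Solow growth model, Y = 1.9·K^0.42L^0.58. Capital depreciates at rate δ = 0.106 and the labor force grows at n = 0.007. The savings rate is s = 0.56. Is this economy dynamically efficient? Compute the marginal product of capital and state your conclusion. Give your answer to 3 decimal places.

dynamically inefficient; MPK ≈ 0.085

Break-even investment rate: n + δ = 0.007 + 0.106 = 0.113.
Steady-state k*: s·A·k^0.42 = 0.113·k gives k* = (0.56·1.9/0.113)^(1/0.58) ≈ 47.7611.
MPK = 0.42·1.9·47.7611^(-0.58) ≈ 0.0847.
MPK < n+δ = 0.113, so the economy is dynamically inefficient (over-saving).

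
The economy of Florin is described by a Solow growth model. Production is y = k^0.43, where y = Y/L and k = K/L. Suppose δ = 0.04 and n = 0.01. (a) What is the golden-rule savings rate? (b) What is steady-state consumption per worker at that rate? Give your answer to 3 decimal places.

(a) s_gold = 0.430; (b) c_gold ≈ 2.890

Capital per worker breaks even when investment replaces (n + δ)·k; here n + δ = 0.05.
For Cobb-Douglas, s_gold equals capital's share: s_gold = 0.43.
Golden rule sets MPK = n+δ: 0.43·k^(0.43−1) = 0.05, so k_gold = (0.43/0.05)^(1/0.57) ≈ 43.5984.
y_gold = 43.5984^0.43 ≈ 5.0696; c_gold = (1−0.43)·y_gold ≈ 2.8897.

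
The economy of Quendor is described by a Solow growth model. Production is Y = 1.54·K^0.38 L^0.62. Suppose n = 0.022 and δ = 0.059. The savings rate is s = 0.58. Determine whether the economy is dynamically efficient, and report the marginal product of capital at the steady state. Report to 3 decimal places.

Break-even investment rate: n + δ = 0.022 + 0.059 = 0.081.
Steady-state k*: s·A·k^0.38 = 0.081·k gives k* = (0.58·1.54/0.081)^(1/0.62) ≈ 48.0168.
MPK = 0.38·1.54·48.0168^(-0.62) ≈ 0.0531.
MPK < n+δ = 0.081, so the economy is dynamically inefficient (over-saving).

dynamically inefficient; MPK ≈ 0.053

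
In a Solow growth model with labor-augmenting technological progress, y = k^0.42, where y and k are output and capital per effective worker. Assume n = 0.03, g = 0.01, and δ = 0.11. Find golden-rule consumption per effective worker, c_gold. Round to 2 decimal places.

Capital per effective worker breaks even when investment replaces (n + g + δ)·k; here n + g + δ = 0.15.
At the golden rule the marginal product of capital equals n+g+δ: 0.42·k^(0.42−1) = 0.15. Solving, k_gold = (0.42/0.15)^(1/0.58) ≈ 5.9015.
y_gold = 5.9015^0.42 ≈ 2.1077.
c_gold = y_gold − (n+g+δ)·k_gold = 2.1077 − 0.15·5.9015 ≈ 1.2225.

c_gold ≈ 1.22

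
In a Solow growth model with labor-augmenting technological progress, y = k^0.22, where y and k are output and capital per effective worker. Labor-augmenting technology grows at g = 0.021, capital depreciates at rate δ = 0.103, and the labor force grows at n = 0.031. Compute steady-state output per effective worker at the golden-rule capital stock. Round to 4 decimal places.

Capital per effective worker breaks even when investment replaces (n + g + δ)·k; here n + g + δ = 0.155.
At the golden rule the marginal product of capital equals n+g+δ: 0.22·k^(0.22−1) = 0.155. Solving, k_gold = (0.22/0.155)^(1/0.78) ≈ 1.5667.
Output: y_gold = k_gold^0.22 = 1.5667^0.22 ≈ 1.1038.

y_gold ≈ 1.1038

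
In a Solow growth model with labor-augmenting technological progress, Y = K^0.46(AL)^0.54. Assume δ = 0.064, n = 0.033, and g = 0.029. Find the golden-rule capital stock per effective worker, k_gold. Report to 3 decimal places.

Capital per effective worker breaks even when investment replaces (n + g + δ)·k; here n + g + δ = 0.126.
Maximizing c = f(k) − (n+g+δ)·k gives f'(k) = n+g+δ, i.e. 0.46·k^(0.46−1) = 0.126, so k_gold = (0.46/0.126)^(1/0.54) ≈ 11.0017.

k_gold ≈ 11.002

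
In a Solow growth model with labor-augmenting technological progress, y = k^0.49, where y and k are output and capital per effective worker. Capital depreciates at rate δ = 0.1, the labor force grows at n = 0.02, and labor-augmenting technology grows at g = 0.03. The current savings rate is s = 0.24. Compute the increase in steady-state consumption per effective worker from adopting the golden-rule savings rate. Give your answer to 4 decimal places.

Δc ≈ 0.3966

Capital per effective worker breaks even when investment replaces (n + g + δ)·k; here n + g + δ = 0.15.
Current steady state (s = 0.24): k* = (0.24/0.15)^(1/0.51) ≈ 2.5132, y* = 2.5132^0.49 ≈ 1.5708, c* = (1−0.24)·1.5708 ≈ 1.1938.
Maximizing c = f(k) − (n+g+δ)·k gives f'(k) = n+g+δ, i.e. 0.49·k^(0.49−1) = 0.15, so k_gold = (0.49/0.15)^(1/0.51) ≈ 10.1871.
y_gold = 10.1871^0.49 ≈ 3.1185, c_gold = y_gold − 0.15·k_gold ≈ 1.5904.
Gain: Δc = 1.5904 − 1.1938 ≈ 0.3966.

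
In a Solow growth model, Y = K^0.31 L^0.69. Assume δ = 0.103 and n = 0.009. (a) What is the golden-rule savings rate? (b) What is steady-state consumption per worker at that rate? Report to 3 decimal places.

(a) s_gold = 0.310; (b) c_gold ≈ 1.090

The effective depreciation rate is n + δ = 0.009 + 0.103 = 0.112.
For Cobb-Douglas, s_gold equals capital's share: s_gold = 0.31.
Setting f'(k) = n+δ gives 0.31·k^(0.31−1) = 0.112, hence k_gold = (0.31/0.112)^(1/0.69) ≈ 4.3731.
y_gold = 4.3731^0.31 ≈ 1.5800; c_gold = (1−0.31)·y_gold ≈ 1.0902.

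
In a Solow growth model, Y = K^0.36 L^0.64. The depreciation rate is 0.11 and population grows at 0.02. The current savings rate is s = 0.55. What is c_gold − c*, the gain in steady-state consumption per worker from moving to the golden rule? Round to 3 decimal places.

Δc ≈ 0.122

n + δ = 0.02 + 0.11 = 0.13.
Current steady state (s = 0.55): k* = (0.55/0.13)^(1/0.64) ≈ 9.5231, y* = 9.5231^0.36 ≈ 2.2509, c* = (1−0.55)·2.2509 ≈ 1.0129.
Golden rule sets MPK = n+δ: 0.36·k^(0.36−1) = 0.13, so k_gold = (0.36/0.13)^(1/0.64) ≈ 4.9112.
y_gold = 4.9112^0.36 ≈ 1.7735, c_gold = y_gold − 0.13·k_gold ≈ 1.1350.
Gain: Δc = 1.1350 − 1.0129 ≈ 0.1221.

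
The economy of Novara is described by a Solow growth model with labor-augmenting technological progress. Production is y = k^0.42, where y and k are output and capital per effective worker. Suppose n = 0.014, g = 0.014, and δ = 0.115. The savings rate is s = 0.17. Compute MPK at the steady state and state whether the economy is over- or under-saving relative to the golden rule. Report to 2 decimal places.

The effective depreciation rate is n + g + δ = 0.014 + 0.014 + 0.115 = 0.143.
Steady-state k*: s·k^0.42 = 0.143·k gives k* = (0.17/0.143)^(1/0.58) ≈ 1.3474.
MPK = 0.42·1.3474^(-0.58) ≈ 0.3533.
MPK > n+g+δ = 0.143, so the economy is dynamically efficient (under-saving).

under-saving; MPK ≈ 0.35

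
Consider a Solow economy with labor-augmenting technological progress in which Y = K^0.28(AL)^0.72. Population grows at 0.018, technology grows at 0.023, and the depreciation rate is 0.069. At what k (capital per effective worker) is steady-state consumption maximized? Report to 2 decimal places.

k_gold ≈ 3.66

Break-even investment rate: n + g + δ = 0.018 + 0.023 + 0.069 = 0.11.
Maximizing c = f(k) − (n+g+δ)·k gives f'(k) = n+g+δ, i.e. 0.28·k^(0.28−1) = 0.11, so k_gold = (0.28/0.11)^(1/0.72) ≈ 3.6607.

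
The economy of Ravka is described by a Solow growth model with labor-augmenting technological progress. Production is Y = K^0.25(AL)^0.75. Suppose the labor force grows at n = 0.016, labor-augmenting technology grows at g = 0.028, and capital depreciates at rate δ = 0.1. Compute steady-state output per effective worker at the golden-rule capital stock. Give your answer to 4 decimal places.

y_gold ≈ 1.2019

Break-even investment rate: n + g + δ = 0.016 + 0.028 + 0.1 = 0.144.
Setting f'(k) = n+g+δ gives 0.25·k^(0.25−1) = 0.144, hence k_gold = (0.25/0.144)^(1/0.75) ≈ 2.0866.
Output: y_gold = k_gold^0.25 = 2.0866^0.25 ≈ 1.2019.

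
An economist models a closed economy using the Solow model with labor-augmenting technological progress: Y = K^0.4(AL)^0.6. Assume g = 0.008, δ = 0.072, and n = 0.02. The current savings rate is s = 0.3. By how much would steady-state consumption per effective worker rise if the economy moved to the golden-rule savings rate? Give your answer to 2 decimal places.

Δc ≈ 0.06

Capital per effective worker breaks even when investment replaces (n + g + δ)·k; here n + g + δ = 0.1.
Current steady state (s = 0.3): k* = (0.3/0.1)^(1/0.6) ≈ 6.2403, y* = 6.2403^0.4 ≈ 2.0801, c* = (1−0.3)·2.0801 ≈ 1.4561.
Golden rule sets MPK = n+g+δ: 0.4·k^(0.4−1) = 0.1, so k_gold = (0.4/0.1)^(1/0.6) ≈ 10.0794.
y_gold = 10.0794^0.4 ≈ 2.5198, c_gold = y_gold − 0.1·k_gold ≈ 1.5119.
Gain: Δc = 1.5119 − 1.4561 ≈ 0.0558.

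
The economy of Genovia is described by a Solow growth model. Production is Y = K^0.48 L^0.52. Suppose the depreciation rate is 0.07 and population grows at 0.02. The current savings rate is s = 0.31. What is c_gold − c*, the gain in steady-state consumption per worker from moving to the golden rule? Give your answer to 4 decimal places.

Capital per worker breaks even when investment replaces (n + δ)·k; here n + δ = 0.09.
Current steady state (s = 0.31): k* = (0.31/0.09)^(1/0.52) ≈ 10.7875, y* = 10.7875^0.48 ≈ 3.1319, c* = (1−0.31)·3.1319 ≈ 2.1610.
Maximizing c = f(k) − (n+δ)·k gives f'(k) = n+δ, i.e. 0.48·k^(0.48−1) = 0.09, so k_gold = (0.48/0.09)^(1/0.52) ≈ 25.0077.
y_gold = 25.0077^0.48 ≈ 4.6890, c_gold = y_gold − 0.09·k_gold ≈ 2.4383.
Gain: Δc = 2.4383 − 2.1610 ≈ 0.2773.

Δc ≈ 0.2773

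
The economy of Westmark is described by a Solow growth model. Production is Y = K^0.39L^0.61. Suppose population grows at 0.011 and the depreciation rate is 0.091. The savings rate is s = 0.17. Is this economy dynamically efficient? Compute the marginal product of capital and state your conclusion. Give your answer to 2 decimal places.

Break-even investment rate: n + δ = 0.011 + 0.091 = 0.102.
Steady-state k*: s·k^0.39 = 0.102·k gives k* = (0.17/0.102)^(1/0.61) ≈ 2.3104.
MPK = 0.39·2.3104^(-0.61) ≈ 0.2340.
MPK > n+δ = 0.102, so the economy is dynamically efficient (under-saving).

dynamically efficient; MPK ≈ 0.23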